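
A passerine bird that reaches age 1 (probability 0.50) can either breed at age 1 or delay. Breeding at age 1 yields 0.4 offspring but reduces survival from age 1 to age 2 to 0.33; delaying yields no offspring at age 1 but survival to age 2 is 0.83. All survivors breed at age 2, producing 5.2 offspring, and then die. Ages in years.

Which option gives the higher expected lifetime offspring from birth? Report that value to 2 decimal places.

breed at age 1: R₀ = 0.50 × (0.4 + 0.33 × 5.2) = 0.50 × 2.1160 = 1.0580
delay to age 2: R₀ = 0.50 × (0.83 × 5.2) = 0.50 × 4.3160 = 2.1580
Higher: delay to age 2 (2.1580).

2.16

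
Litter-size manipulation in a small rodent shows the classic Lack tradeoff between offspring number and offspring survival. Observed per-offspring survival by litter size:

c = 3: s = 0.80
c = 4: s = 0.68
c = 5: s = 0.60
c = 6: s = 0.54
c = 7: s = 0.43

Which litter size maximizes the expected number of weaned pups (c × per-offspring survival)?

6

Expected weaned pups = c × s(c):
  c=3: 3 × 0.80 = 2.400
  c=4: 4 × 0.68 = 2.720
  c=5: 5 × 0.60 = 3.000
  c=6: 6 × 0.54 = 3.240
  c=7: 7 × 0.43 = 3.010
Maximum at c = 6 (3.240 weaned pups).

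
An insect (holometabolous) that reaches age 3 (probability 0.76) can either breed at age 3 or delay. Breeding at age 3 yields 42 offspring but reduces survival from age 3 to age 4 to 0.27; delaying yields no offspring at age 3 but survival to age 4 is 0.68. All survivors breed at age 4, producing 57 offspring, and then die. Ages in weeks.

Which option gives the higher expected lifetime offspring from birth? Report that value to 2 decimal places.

breed at age 3: R₀ = 0.76 × (42 + 0.27 × 57) = 0.76 × 57.3900 = 43.6164
delay to age 4: R₀ = 0.76 × (0.68 × 57) = 0.76 × 38.7600 = 29.4576
Higher: breed at age 3 (43.6164).

43.62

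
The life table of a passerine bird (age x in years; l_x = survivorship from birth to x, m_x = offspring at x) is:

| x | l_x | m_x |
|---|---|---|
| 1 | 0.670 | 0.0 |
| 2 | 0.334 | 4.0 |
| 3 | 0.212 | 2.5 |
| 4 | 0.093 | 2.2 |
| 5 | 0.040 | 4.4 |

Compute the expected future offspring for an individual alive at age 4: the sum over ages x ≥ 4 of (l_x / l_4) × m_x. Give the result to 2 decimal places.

l_4 = 0.093. Conditional survival from age 4 to x is l_x / l_4.
  x=4: (0.093/0.093) × 2.2 = 2.2000
  x=5: (0.040/0.093) × 4.4 = 1.8925
Sum = 2.2000 + 1.8925 = 4.0925

4.09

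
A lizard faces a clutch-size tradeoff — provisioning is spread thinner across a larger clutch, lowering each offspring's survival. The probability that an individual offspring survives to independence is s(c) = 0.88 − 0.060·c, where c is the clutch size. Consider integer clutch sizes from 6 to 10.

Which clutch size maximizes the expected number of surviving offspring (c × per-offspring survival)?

Expected surviving offspring = c × s(c):
  c=6: 6 × 0.520 = 3.120
  c=7: 7 × 0.460 = 3.220
  c=8: 8 × 0.400 = 3.200
  c=9: 9 × 0.340 = 3.060
  c=10: 10 × 0.280 = 2.800
Maximum at c = 7 (3.220 surviving offspring).

7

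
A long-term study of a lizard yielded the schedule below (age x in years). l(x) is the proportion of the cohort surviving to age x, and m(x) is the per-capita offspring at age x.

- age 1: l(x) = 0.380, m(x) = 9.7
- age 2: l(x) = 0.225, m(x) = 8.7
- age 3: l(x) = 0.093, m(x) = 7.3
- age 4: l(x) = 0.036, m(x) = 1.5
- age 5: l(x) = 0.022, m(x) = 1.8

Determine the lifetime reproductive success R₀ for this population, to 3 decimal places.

6.416

R₀ = Σ l(x) m(x):
  age 1: 0.380 × 9.7 = 3.6860
  age 2: 0.225 × 8.7 = 1.9575
  age 3: 0.093 × 7.3 = 0.6789
  age 4: 0.036 × 1.5 = 0.0540
  age 5: 0.022 × 1.8 = 0.0396
R₀ = 3.6860 + 1.9575 + 0.6789 + 0.0540 + 0.0396 = 6.4160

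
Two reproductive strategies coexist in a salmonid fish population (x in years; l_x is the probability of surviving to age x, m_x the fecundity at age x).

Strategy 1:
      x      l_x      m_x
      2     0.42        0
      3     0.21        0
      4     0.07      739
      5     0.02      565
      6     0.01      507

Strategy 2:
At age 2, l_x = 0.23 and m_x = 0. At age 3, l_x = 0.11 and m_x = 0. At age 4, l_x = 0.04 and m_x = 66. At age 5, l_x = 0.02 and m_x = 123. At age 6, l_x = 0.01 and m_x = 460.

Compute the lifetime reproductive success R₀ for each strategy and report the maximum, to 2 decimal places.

68.10

Strategy 1: R₀ = 0.42×0 + 0.21×0 + 0.07×739 + 0.02×565 + 0.01×507 = 68.1000
Strategy 2: R₀ = 0.23×0 + 0.11×0 + 0.04×66 + 0.02×123 + 0.01×460 = 9.7000
Highest R₀: strategy 1 with 68.1000.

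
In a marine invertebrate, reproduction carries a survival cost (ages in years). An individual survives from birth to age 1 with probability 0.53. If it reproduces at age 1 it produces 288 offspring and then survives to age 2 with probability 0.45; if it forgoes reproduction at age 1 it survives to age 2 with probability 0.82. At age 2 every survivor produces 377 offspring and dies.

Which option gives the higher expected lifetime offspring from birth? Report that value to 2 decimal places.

breed at age 1: R₀ = 0.53 × (288 + 0.45 × 377) = 0.53 × 457.6500 = 242.5545
delay to age 2: R₀ = 0.53 × (0.82 × 377) = 0.53 × 309.1400 = 163.8442
Higher: breed at age 1 (242.5545).

242.55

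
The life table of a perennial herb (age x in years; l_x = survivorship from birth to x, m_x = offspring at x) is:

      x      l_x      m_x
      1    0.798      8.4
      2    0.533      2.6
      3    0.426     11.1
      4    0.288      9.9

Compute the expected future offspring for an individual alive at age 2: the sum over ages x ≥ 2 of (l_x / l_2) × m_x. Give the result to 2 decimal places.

16.82

l_2 = 0.533. Conditional survival from age 2 to x is l_x / l_2.
  x=2: (0.533/0.533) × 2.6 = 2.6000
  x=3: (0.426/0.533) × 11.1 = 8.8717
  x=4: (0.288/0.533) × 9.9 = 5.3493
Sum = 2.6000 + 8.8717 + 5.3493 = 16.8210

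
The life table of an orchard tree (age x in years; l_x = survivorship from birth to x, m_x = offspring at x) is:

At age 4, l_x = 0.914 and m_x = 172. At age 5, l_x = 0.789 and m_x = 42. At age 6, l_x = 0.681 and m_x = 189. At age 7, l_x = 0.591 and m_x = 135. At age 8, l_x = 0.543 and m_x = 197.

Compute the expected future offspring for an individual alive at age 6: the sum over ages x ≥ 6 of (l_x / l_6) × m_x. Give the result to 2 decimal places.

463.24

l_6 = 0.681. Conditional survival from age 6 to x is l_x / l_6.
  x=6: (0.681/0.681) × 189 = 189.0000
  x=7: (0.591/0.681) × 135 = 117.1586
  x=8: (0.543/0.681) × 197 = 157.0793
Sum = 189.0000 + 117.1586 + 157.0793 = 463.2379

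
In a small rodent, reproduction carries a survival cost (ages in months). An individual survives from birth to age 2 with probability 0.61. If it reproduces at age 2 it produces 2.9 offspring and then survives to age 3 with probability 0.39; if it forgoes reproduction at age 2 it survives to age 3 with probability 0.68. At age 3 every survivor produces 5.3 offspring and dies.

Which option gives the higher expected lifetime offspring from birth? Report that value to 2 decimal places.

breed at age 2: R₀ = 0.61 × (2.9 + 0.39 × 5.3) = 0.61 × 4.9670 = 3.0299
delay to age 3: R₀ = 0.61 × (0.68 × 5.3) = 0.61 × 3.6040 = 2.1984
Higher: breed at age 2 (3.0299).

3.03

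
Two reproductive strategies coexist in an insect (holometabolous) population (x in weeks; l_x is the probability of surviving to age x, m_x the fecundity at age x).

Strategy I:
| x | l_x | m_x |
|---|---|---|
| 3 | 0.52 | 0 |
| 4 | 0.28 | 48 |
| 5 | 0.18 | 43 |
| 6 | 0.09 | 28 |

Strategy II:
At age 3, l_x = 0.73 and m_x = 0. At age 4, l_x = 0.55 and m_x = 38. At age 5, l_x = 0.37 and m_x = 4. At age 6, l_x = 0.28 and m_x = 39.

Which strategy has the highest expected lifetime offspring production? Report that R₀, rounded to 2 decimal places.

Strategy I: R₀ = 0.52×0 + 0.28×48 + 0.18×43 + 0.09×28 = 23.7000
Strategy II: R₀ = 0.73×0 + 0.55×38 + 0.37×4 + 0.28×39 = 33.3000
Highest R₀: strategy II with 33.3000.

33.30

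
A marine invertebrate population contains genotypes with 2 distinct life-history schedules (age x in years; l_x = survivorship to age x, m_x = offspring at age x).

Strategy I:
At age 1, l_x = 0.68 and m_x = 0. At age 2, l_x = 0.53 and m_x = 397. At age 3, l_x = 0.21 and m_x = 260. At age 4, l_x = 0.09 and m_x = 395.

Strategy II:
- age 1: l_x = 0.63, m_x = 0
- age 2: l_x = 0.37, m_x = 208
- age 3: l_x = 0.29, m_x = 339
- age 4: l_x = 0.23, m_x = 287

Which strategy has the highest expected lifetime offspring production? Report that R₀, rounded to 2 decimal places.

Strategy I: R₀ = 0.68×0 + 0.53×397 + 0.21×260 + 0.09×395 = 300.5600
Strategy II: R₀ = 0.63×0 + 0.37×208 + 0.29×339 + 0.23×287 = 241.2800
Highest R₀: strategy I with 300.5600.

300.56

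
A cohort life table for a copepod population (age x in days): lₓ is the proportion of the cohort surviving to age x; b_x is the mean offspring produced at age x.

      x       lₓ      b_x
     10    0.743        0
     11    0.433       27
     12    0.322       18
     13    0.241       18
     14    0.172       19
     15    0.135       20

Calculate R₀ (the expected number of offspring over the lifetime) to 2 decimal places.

27.79

R₀ = Σ lₓ b_x:
  age 10: 0.743 × 0 = 0.0000
  age 11: 0.433 × 27 = 11.6910
  age 12: 0.322 × 18 = 5.7960
  age 13: 0.241 × 18 = 4.3380
  age 14: 0.172 × 19 = 3.2680
  age 15: 0.135 × 20 = 2.7000
R₀ = 0.0000 + 11.6910 + 5.7960 + 4.3380 + 3.2680 + 2.7000 = 27.7930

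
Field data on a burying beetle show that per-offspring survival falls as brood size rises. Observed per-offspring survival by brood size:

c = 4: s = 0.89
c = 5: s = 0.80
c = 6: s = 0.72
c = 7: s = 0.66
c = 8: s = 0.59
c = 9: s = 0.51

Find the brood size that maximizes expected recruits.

8

Expected recruits = c × s(c):
  c=4: 4 × 0.89 = 3.560
  c=5: 5 × 0.80 = 4.000
  c=6: 6 × 0.72 = 4.320
  c=7: 7 × 0.66 = 4.620
  c=8: 8 × 0.59 = 4.720
  c=9: 9 × 0.51 = 4.590
Maximum at c = 8 (4.720 recruits).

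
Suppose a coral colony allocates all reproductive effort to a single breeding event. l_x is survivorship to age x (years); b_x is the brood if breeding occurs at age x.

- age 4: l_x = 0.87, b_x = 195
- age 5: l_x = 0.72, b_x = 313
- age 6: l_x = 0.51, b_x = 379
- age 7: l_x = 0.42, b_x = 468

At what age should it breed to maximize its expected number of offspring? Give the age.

Expected offspring if breeding at age x = l_x × b_x:
  age 4: 0.87 × 195 = 169.650
  age 5: 0.72 × 313 = 225.360
  age 6: 0.51 × 379 = 193.290
  age 7: 0.42 × 468 = 196.560
Maximum at age 5 (225.360).

5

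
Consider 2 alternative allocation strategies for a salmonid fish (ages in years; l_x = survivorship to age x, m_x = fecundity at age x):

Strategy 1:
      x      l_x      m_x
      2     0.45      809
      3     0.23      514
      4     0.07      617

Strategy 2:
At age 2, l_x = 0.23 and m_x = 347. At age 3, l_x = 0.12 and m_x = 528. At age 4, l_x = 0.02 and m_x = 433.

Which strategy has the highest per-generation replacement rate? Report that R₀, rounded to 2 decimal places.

Strategy 1: R₀ = 0.45×809 + 0.23×514 + 0.07×617 = 525.4600
Strategy 2: R₀ = 0.23×347 + 0.12×528 + 0.02×433 = 151.8300
Highest R₀: strategy 1 with 525.4600.

525.46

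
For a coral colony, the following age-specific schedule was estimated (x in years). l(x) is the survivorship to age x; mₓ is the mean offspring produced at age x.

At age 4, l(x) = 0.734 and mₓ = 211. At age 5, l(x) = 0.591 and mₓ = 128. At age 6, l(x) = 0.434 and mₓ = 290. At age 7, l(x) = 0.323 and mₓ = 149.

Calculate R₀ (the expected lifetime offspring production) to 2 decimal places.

R₀ = Σ l(x) mₓ:
  age 4: 0.734 × 211 = 154.8740
  age 5: 0.591 × 128 = 75.6480
  age 6: 0.434 × 290 = 125.8600
  age 7: 0.323 × 149 = 48.1270
R₀ = 154.8740 + 75.6480 + 125.8600 + 48.1270 = 404.5090

404.51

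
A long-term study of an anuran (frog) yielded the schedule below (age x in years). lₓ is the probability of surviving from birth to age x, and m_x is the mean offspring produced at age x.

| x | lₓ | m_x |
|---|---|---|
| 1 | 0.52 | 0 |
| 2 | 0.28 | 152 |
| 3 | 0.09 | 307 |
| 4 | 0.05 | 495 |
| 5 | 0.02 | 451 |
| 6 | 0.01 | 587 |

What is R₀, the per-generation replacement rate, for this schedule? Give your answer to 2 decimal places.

R₀ = Σ lₓ m_x:
  age 1: 0.52 × 0 = 0.0000
  age 2: 0.28 × 152 = 42.5600
  age 3: 0.09 × 307 = 27.6300
  age 4: 0.05 × 495 = 24.7500
  age 5: 0.02 × 451 = 9.0200
  age 6: 0.01 × 587 = 5.8700
R₀ = 0.0000 + 42.5600 + 27.6300 + 24.7500 + 9.0200 + 5.8700 = 109.8300

109.83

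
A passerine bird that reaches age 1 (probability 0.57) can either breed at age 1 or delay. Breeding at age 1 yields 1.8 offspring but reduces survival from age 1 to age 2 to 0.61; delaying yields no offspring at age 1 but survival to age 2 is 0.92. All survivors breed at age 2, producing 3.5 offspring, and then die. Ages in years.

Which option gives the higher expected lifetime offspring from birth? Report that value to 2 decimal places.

breed at age 1: R₀ = 0.57 × (1.8 + 0.61 × 3.5) = 0.57 × 3.9350 = 2.2429
delay to age 2: R₀ = 0.57 × (0.92 × 3.5) = 0.57 × 3.2200 = 1.8354
Higher: breed at age 1 (2.2429).

2.24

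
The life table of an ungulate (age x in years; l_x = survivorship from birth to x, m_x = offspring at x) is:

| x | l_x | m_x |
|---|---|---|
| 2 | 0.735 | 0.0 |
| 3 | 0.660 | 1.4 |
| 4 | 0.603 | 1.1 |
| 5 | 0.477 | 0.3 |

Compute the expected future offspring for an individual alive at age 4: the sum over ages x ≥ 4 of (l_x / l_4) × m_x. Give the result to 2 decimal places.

l_4 = 0.603. Conditional survival from age 4 to x is l_x / l_4.
  x=4: (0.603/0.603) × 1.1 = 1.1000
  x=5: (0.477/0.603) × 0.3 = 0.2373
Sum = 1.1000 + 0.2373 = 1.3373

1.34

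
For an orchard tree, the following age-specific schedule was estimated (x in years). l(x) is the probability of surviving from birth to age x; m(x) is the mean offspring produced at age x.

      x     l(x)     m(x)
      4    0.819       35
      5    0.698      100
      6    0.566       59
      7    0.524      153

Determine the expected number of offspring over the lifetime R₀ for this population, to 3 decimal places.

212.031

R₀ = Σ l(x) m(x):
  age 4: 0.819 × 35 = 28.6650
  age 5: 0.698 × 100 = 69.8000
  age 6: 0.566 × 59 = 33.3940
  age 7: 0.524 × 153 = 80.1720
R₀ = 28.6650 + 69.8000 + 33.3940 + 80.1720 = 212.0310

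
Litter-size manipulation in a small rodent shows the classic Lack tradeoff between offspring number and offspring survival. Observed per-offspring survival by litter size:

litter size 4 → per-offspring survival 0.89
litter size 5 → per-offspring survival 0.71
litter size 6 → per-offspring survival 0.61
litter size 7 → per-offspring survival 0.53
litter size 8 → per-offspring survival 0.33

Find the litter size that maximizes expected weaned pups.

Expected weaned pups = c × s(c):
  c=4: 4 × 0.89 = 3.560
  c=5: 5 × 0.71 = 3.550
  c=6: 6 × 0.61 = 3.660
  c=7: 7 × 0.53 = 3.710
  c=8: 8 × 0.33 = 2.640
Maximum at c = 7 (3.710 weaned pups).

7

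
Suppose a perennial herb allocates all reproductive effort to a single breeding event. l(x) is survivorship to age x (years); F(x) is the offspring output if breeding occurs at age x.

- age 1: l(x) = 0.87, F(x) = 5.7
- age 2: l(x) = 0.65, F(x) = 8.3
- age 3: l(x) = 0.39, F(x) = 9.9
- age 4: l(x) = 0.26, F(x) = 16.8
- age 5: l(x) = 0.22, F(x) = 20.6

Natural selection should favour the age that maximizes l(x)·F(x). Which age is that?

2

Expected offspring if breeding at age x = l(x) × F(x):
  age 1: 0.87 × 5.7 = 4.959
  age 2: 0.65 × 8.3 = 5.395
  age 3: 0.39 × 9.9 = 3.861
  age 4: 0.26 × 16.8 = 4.368
  age 5: 0.22 × 20.6 = 4.532
Maximum at age 2 (5.395).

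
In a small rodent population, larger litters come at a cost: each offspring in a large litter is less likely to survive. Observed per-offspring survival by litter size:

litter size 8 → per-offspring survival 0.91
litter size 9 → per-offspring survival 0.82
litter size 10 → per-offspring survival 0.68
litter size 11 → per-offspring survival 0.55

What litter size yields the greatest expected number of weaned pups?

9

Expected weaned pups = c × s(c):
  c=8: 8 × 0.91 = 7.280
  c=9: 9 × 0.82 = 7.380
  c=10: 10 × 0.68 = 6.800
  c=11: 11 × 0.55 = 6.050
Maximum at c = 9 (7.380 weaned pups).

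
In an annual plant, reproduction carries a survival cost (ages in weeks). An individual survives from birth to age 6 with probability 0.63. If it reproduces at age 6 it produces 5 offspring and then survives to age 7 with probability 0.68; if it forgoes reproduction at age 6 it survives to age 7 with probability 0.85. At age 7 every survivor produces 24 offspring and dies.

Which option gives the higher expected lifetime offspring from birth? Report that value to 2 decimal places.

breed at age 6: R₀ = 0.63 × (5 + 0.68 × 24) = 0.63 × 21.3200 = 13.4316
delay to age 7: R₀ = 0.63 × (0.85 × 24) = 0.63 × 20.4000 = 12.8520
Higher: breed at age 6 (13.4316).

13.43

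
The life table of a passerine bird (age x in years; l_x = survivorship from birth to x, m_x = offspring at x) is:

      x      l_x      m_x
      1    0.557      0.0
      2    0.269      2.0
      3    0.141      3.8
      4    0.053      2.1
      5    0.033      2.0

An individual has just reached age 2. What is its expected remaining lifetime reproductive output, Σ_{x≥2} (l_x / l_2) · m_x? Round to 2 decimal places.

4.65

l_2 = 0.269. Conditional survival from age 2 to x is l_x / l_2.
  x=2: (0.269/0.269) × 2.0 = 2.0000
  x=3: (0.141/0.269) × 3.8 = 1.9918
  x=4: (0.053/0.269) × 2.1 = 0.4138
  x=5: (0.033/0.269) × 2.0 = 0.2454
Sum = 2.0000 + 1.9918 + 0.4138 + 0.2454 = 4.6509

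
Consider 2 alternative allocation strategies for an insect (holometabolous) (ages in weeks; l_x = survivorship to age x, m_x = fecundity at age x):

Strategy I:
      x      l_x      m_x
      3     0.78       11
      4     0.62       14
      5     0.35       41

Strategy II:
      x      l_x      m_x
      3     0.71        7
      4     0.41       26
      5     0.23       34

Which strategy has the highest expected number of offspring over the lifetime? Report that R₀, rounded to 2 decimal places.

Strategy I: R₀ = 0.78×11 + 0.62×14 + 0.35×41 = 31.6100
Strategy II: R₀ = 0.71×7 + 0.41×26 + 0.23×34 = 23.4500
Highest R₀: strategy I with 31.6100.

31.61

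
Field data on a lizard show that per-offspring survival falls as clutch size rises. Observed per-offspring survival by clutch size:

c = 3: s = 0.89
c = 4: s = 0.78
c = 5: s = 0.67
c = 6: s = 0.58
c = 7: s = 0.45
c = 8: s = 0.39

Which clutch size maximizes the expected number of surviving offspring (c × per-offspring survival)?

6

Expected surviving offspring = c × s(c):
  c=3: 3 × 0.89 = 2.670
  c=4: 4 × 0.78 = 3.120
  c=5: 5 × 0.67 = 3.350
  c=6: 6 × 0.58 = 3.480
  c=7: 7 × 0.45 = 3.150
  c=8: 8 × 0.39 = 3.120
Maximum at c = 6 (3.480 surviving offspring).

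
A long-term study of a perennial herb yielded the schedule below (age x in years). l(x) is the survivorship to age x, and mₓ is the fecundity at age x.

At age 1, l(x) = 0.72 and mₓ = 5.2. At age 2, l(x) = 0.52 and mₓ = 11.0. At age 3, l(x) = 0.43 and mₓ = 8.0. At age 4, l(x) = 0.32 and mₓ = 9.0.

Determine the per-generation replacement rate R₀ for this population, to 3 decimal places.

15.784

R₀ = Σ l(x) mₓ:
  age 1: 0.72 × 5.2 = 3.7440
  age 2: 0.52 × 11.0 = 5.7200
  age 3: 0.43 × 8.0 = 3.4400
  age 4: 0.32 × 9.0 = 2.8800
R₀ = 3.7440 + 5.7200 + 3.4400 + 2.8800 = 15.7840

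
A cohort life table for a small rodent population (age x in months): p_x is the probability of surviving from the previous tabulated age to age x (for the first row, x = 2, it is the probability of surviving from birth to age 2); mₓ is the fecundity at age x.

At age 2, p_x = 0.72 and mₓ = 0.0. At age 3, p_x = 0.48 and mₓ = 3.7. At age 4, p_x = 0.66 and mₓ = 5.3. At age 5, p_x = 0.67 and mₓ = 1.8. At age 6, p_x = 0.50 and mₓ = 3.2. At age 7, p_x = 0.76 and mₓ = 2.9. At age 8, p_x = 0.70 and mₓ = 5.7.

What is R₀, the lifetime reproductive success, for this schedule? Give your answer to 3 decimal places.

3.407

Survivorship from birth: l_x = p_2·p_3·…·p_x.
  l_2 = 0.72000
  l_3 = 0.34560
  l_4 = 0.22810
  l_5 = 0.15282
  l_6 = 0.07641
  l_7 = 0.05807
  l_8 = 0.04065
R₀ = Σ l_x mₓ:
  age 2: 0.72000 × 0.0 = 0.0000
  age 3: 0.34560 × 3.7 = 1.2787
  age 4: 0.22810 × 5.3 = 1.2089
  age 5: 0.15282 × 1.8 = 0.2751
  age 6: 0.07641 × 3.2 = 0.2445
  age 7: 0.05807 × 2.9 = 0.1684
  age 8: 0.04065 × 5.7 = 0.2317
R₀ = 0.0000 + 1.2787 + 1.2089 + 0.2751 + 0.2445 + 0.1684 + 0.2317 = 3.4073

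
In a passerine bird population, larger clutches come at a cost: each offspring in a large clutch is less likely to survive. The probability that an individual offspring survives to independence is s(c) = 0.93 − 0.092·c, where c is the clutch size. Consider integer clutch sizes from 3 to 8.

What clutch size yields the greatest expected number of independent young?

5

Expected independent young = c × s(c):
  c=3: 3 × 0.654 = 1.962
  c=4: 4 × 0.562 = 2.248
  c=5: 5 × 0.470 = 2.350
  c=6: 6 × 0.378 = 2.268
  c=7: 7 × 0.286 = 2.002
  c=8: 8 × 0.194 = 1.552
Maximum at c = 5 (2.350 independent young).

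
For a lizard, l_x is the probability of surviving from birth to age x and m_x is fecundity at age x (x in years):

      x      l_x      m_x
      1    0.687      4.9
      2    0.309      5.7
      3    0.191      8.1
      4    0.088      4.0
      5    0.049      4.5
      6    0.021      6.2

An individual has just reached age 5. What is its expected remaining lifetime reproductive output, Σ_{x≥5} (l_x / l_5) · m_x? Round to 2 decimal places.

7.16

l_5 = 0.049. Conditional survival from age 5 to x is l_x / l_5.
  x=5: (0.049/0.049) × 4.5 = 4.5000
  x=6: (0.021/0.049) × 6.2 = 2.6571
Sum = 4.5000 + 2.6571 = 7.1571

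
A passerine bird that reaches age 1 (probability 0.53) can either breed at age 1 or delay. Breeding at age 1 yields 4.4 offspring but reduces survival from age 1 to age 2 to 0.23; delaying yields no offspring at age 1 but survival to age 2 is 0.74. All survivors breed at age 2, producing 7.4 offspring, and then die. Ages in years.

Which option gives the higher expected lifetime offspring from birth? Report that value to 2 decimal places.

breed at age 1: R₀ = 0.53 × (4.4 + 0.23 × 7.4) = 0.53 × 6.1020 = 3.2341
delay to age 2: R₀ = 0.53 × (0.74 × 7.4) = 0.53 × 5.4760 = 2.9023
Higher: breed at age 1 (3.2341).

3.23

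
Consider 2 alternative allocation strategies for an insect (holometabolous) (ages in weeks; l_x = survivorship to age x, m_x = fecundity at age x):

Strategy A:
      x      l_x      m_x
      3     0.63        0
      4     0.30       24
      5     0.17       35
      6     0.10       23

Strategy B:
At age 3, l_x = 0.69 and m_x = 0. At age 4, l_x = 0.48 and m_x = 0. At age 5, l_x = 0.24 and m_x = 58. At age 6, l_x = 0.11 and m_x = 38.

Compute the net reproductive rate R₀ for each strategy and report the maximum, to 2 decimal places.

Strategy A: R₀ = 0.63×0 + 0.30×24 + 0.17×35 + 0.10×23 = 15.4500
Strategy B: R₀ = 0.69×0 + 0.48×0 + 0.24×58 + 0.11×38 = 18.1000
Highest R₀: strategy B with 18.1000.

18.10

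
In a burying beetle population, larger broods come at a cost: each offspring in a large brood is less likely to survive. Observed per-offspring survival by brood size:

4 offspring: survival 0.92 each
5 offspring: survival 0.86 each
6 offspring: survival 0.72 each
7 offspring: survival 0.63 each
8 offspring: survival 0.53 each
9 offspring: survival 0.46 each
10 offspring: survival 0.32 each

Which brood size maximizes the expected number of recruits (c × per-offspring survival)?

Expected recruits = c × s(c):
  c=4: 4 × 0.92 = 3.680
  c=5: 5 × 0.86 = 4.300
  c=6: 6 × 0.72 = 4.320
  c=7: 7 × 0.63 = 4.410
  c=8: 8 × 0.53 = 4.240
  c=9: 9 × 0.46 = 4.140
  c=10: 10 × 0.32 = 3.200
Maximum at c = 7 (4.410 recruits).

7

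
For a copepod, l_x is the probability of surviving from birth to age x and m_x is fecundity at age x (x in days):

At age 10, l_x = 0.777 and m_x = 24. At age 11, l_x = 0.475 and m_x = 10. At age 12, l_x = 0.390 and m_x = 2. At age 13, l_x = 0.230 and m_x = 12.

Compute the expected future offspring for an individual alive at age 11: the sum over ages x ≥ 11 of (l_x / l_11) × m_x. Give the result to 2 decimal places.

17.45

l_11 = 0.475. Conditional survival from age 11 to x is l_x / l_11.
  x=11: (0.475/0.475) × 10 = 10.0000
  x=12: (0.390/0.475) × 2 = 1.6421
  x=13: (0.230/0.475) × 12 = 5.8105
Sum = 10.0000 + 1.6421 + 5.8105 = 17.4526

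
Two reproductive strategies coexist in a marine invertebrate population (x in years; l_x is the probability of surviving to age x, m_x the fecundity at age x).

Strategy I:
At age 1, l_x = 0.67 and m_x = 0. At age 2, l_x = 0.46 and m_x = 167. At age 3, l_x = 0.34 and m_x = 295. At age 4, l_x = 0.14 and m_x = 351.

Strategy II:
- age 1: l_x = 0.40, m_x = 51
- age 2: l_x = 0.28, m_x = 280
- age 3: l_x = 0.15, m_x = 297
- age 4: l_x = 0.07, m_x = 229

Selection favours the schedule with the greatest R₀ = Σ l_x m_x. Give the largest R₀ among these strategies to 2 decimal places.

Strategy I: R₀ = 0.67×0 + 0.46×167 + 0.34×295 + 0.14×351 = 226.2600
Strategy II: R₀ = 0.40×51 + 0.28×280 + 0.15×297 + 0.07×229 = 159.3800
Highest R₀: strategy I with 226.2600.

226.26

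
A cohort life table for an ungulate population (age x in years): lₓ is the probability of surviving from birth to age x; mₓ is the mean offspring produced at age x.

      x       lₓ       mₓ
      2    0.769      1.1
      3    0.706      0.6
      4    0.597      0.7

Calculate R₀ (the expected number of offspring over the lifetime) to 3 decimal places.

1.687

R₀ = Σ lₓ mₓ:
  age 2: 0.769 × 1.1 = 0.8459
  age 3: 0.706 × 0.6 = 0.4236
  age 4: 0.597 × 0.7 = 0.4179
R₀ = 0.8459 + 0.4236 + 0.4179 = 1.6874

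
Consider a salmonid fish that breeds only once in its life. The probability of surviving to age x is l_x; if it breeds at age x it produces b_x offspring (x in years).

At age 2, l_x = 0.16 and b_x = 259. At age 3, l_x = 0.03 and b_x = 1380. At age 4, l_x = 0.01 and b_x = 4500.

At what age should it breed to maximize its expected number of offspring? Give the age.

Expected offspring if breeding at age x = l_x × b_x:
  age 2: 0.16 × 259 = 41.440
  age 3: 0.03 × 1380 = 41.400
  age 4: 0.01 × 4500 = 45.000
Maximum at age 4 (45.000).

4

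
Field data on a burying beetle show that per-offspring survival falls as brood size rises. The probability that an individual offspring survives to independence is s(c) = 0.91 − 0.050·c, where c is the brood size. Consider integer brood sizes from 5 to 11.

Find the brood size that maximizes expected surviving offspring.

Expected surviving offspring = c × s(c):
  c=5: 5 × 0.660 = 3.300
  c=6: 6 × 0.610 = 3.660
  c=7: 7 × 0.560 = 3.920
  c=8: 8 × 0.510 = 4.080
  c=9: 9 × 0.460 = 4.140
  c=10: 10 × 0.410 = 4.100
  c=11: 11 × 0.360 = 3.960
Maximum at c = 9 (4.140 surviving offspring).

9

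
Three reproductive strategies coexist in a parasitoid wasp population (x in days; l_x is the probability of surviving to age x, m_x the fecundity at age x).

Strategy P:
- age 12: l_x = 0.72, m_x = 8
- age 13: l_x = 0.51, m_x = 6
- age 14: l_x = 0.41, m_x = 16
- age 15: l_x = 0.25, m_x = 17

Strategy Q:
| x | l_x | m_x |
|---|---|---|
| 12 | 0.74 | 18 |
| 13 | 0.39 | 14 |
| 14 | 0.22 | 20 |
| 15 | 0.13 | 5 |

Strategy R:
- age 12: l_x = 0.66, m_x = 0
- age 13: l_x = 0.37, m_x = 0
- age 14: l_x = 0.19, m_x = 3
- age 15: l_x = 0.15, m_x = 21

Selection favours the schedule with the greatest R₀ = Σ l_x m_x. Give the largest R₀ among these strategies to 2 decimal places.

Strategy P: R₀ = 0.72×8 + 0.51×6 + 0.41×16 + 0.25×17 = 19.6300
Strategy Q: R₀ = 0.74×18 + 0.39×14 + 0.22×20 + 0.13×5 = 23.8300
Strategy R: R₀ = 0.66×0 + 0.37×0 + 0.19×3 + 0.15×21 = 3.7200
Highest R₀: strategy Q with 23.8300.

23.83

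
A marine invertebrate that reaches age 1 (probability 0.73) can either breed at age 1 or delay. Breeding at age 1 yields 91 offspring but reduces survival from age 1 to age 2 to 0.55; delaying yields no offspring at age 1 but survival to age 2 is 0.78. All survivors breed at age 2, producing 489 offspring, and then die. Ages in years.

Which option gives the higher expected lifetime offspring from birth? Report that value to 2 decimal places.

278.44

breed at age 1: R₀ = 0.73 × (91 + 0.55 × 489) = 0.73 × 359.9500 = 262.7635
delay to age 2: R₀ = 0.73 × (0.78 × 489) = 0.73 × 381.4200 = 278.4366
Higher: delay to age 2 (278.4366).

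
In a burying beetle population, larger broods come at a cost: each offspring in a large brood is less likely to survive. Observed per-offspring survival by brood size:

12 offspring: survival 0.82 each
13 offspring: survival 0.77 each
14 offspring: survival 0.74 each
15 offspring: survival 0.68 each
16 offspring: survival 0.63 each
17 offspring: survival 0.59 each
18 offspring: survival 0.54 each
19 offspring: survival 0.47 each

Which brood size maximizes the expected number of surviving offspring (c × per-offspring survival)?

14

Expected surviving offspring = c × s(c):
  c=12: 12 × 0.82 = 9.840
  c=13: 13 × 0.77 = 10.010
  c=14: 14 × 0.74 = 10.360
  c=15: 15 × 0.68 = 10.200
  c=16: 16 × 0.63 = 10.080
  c=17: 17 × 0.59 = 10.030
  c=18: 18 × 0.54 = 9.720
  c=19: 19 × 0.47 = 8.930
Maximum at c = 14 (10.360 surviving offspring).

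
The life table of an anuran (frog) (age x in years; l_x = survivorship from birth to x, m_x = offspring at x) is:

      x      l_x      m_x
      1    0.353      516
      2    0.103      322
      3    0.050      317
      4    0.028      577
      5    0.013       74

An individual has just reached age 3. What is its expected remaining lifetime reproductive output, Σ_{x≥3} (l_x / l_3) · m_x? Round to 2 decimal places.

659.36

l_3 = 0.050. Conditional survival from age 3 to x is l_x / l_3.
  x=3: (0.050/0.050) × 317 = 317.0000
  x=4: (0.028/0.050) × 577 = 323.1200
  x=5: (0.013/0.050) × 74 = 19.2400
Sum = 317.0000 + 323.1200 + 19.2400 = 659.3600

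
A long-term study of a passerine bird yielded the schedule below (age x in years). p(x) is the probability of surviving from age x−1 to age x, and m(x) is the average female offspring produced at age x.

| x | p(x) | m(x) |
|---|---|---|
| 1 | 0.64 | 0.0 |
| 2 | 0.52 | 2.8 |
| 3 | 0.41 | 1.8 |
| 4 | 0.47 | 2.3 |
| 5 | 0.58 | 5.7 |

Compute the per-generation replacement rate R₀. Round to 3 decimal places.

1.537

Survivorship from birth: l_x = p_1·p_2·…·p_x.
  l_1 = 0.64000
  l_2 = 0.33280
  l_3 = 0.13645
  l_4 = 0.06413
  l_5 = 0.03720
R₀ = Σ l_x m(x):
  age 1: 0.64000 × 0.0 = 0.0000
  age 2: 0.33280 × 2.8 = 0.9318
  age 3: 0.13645 × 1.8 = 0.2456
  age 4: 0.06413 × 2.3 = 0.1475
  age 5: 0.03720 × 5.7 = 0.2120
R₀ = 0.0000 + 0.9318 + 0.2456 + 0.1475 + 0.2120 = 1.5370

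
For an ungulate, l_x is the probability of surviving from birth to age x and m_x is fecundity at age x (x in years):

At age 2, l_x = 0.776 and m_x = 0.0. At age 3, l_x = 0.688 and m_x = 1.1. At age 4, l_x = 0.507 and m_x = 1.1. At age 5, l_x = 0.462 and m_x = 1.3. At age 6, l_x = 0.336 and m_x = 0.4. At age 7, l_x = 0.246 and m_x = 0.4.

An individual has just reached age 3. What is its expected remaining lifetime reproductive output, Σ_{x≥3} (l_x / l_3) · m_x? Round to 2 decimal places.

3.12

l_3 = 0.688. Conditional survival from age 3 to x is l_x / l_3.
  x=3: (0.688/0.688) × 1.1 = 1.1000
  x=4: (0.507/0.688) × 1.1 = 0.8106
  x=5: (0.462/0.688) × 1.3 = 0.8730
  x=6: (0.336/0.688) × 0.4 = 0.1953
  x=7: (0.246/0.688) × 0.4 = 0.1430
Sum = 1.1000 + 0.8106 + 0.8730 + 0.1953 + 0.1430 = 3.1219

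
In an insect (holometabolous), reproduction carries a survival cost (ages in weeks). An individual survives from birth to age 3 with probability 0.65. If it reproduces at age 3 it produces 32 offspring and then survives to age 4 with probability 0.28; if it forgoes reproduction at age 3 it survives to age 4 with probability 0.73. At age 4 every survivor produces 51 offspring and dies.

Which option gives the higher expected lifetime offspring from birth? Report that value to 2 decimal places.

breed at age 3: R₀ = 0.65 × (32 + 0.28 × 51) = 0.65 × 46.2800 = 30.0820
delay to age 4: R₀ = 0.65 × (0.73 × 51) = 0.65 × 37.2300 = 24.1995
Higher: breed at age 3 (30.0820).

30.08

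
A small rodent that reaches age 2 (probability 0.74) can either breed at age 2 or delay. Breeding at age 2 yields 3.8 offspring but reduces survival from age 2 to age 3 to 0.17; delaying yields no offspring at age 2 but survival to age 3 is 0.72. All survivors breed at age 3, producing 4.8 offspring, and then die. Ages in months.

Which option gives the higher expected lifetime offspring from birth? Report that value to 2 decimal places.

3.42

breed at age 2: R₀ = 0.74 × (3.8 + 0.17 × 4.8) = 0.74 × 4.6160 = 3.4158
delay to age 3: R₀ = 0.74 × (0.72 × 4.8) = 0.74 × 3.4560 = 2.5574
Higher: breed at age 2 (3.4158).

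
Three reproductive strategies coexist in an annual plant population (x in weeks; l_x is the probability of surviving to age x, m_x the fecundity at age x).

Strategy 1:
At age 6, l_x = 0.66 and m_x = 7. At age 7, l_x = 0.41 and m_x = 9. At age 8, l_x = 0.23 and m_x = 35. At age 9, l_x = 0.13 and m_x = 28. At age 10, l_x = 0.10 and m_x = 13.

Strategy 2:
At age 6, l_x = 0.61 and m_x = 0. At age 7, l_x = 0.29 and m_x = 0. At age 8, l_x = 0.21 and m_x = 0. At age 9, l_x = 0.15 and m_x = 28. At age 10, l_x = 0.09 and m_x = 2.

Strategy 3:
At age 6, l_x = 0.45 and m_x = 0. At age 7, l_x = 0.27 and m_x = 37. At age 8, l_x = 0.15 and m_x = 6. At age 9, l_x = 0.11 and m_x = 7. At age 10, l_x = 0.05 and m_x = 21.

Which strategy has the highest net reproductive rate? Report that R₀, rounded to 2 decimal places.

21.30

Strategy 1: R₀ = 0.66×7 + 0.41×9 + 0.23×35 + 0.13×28 + 0.10×13 = 21.3000
Strategy 2: R₀ = 0.61×0 + 0.29×0 + 0.21×0 + 0.15×28 + 0.09×2 = 4.3800
Strategy 3: R₀ = 0.45×0 + 0.27×37 + 0.15×6 + 0.11×7 + 0.05×21 = 12.7100
Highest R₀: strategy 1 with 21.3000.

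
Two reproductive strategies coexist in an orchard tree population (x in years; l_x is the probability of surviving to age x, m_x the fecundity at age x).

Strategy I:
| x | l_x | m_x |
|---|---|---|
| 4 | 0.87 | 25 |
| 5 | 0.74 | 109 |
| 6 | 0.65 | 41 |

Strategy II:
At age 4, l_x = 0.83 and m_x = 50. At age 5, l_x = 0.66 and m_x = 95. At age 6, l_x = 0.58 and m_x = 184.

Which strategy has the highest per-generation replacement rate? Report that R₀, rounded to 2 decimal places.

Strategy I: R₀ = 0.87×25 + 0.74×109 + 0.65×41 = 129.0600
Strategy II: R₀ = 0.83×50 + 0.66×95 + 0.58×184 = 210.9200
Highest R₀: strategy II with 210.9200.

210.92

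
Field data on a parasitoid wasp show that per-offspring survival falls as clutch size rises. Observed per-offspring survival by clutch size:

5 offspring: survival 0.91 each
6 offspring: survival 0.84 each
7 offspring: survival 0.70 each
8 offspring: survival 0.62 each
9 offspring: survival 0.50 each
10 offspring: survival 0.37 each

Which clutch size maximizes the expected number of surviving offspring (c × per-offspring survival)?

6

Expected surviving offspring = c × s(c):
  c=5: 5 × 0.91 = 4.550
  c=6: 6 × 0.84 = 5.040
  c=7: 7 × 0.70 = 4.900
  c=8: 8 × 0.62 = 4.960
  c=9: 9 × 0.50 = 4.500
  c=10: 10 × 0.37 = 3.700
Maximum at c = 6 (5.040 surviving offspring).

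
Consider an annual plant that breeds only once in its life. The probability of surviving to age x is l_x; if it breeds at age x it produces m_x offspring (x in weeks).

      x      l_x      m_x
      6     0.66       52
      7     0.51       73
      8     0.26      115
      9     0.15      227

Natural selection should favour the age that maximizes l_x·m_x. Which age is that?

Expected offspring if breeding at age x = l_x × m_x:
  age 6: 0.66 × 52 = 34.320
  age 7: 0.51 × 73 = 37.230
  age 8: 0.26 × 115 = 29.900
  age 9: 0.15 × 227 = 34.050
Maximum at age 7 (37.230).

7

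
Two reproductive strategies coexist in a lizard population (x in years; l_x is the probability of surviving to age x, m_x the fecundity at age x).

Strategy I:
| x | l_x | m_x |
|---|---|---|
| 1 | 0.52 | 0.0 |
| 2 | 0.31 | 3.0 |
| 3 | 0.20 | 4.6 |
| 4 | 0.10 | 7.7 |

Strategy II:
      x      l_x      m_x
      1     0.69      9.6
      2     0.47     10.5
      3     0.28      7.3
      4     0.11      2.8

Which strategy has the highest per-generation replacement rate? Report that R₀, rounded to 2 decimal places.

13.91

Strategy I: R₀ = 0.52×0.0 + 0.31×3.0 + 0.20×4.6 + 0.10×7.7 = 2.6200
Strategy II: R₀ = 0.69×9.6 + 0.47×10.5 + 0.28×7.3 + 0.11×2.8 = 13.9110
Highest R₀: strategy II with 13.9110.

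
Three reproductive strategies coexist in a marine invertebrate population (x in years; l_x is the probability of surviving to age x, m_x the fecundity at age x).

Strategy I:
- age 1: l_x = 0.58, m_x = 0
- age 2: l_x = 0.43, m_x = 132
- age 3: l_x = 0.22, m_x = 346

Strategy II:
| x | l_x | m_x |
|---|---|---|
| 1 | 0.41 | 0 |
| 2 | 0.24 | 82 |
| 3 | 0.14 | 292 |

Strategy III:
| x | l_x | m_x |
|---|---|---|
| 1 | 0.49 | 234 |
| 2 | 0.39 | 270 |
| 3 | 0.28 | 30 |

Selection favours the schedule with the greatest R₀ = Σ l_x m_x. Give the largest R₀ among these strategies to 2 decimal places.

228.36

Strategy I: R₀ = 0.58×0 + 0.43×132 + 0.22×346 = 132.8800
Strategy II: R₀ = 0.41×0 + 0.24×82 + 0.14×292 = 60.5600
Strategy III: R₀ = 0.49×234 + 0.39×270 + 0.28×30 = 228.3600
Highest R₀: strategy III with 228.3600.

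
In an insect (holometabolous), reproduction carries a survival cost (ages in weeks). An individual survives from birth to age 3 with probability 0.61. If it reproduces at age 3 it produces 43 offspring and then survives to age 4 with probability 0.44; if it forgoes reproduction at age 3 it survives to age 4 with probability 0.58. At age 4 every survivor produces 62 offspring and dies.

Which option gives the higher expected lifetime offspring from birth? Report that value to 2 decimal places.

42.87

breed at age 3: R₀ = 0.61 × (43 + 0.44 × 62) = 0.61 × 70.2800 = 42.8708
delay to age 4: R₀ = 0.61 × (0.58 × 62) = 0.61 × 35.9600 = 21.9356
Higher: breed at age 3 (42.8708).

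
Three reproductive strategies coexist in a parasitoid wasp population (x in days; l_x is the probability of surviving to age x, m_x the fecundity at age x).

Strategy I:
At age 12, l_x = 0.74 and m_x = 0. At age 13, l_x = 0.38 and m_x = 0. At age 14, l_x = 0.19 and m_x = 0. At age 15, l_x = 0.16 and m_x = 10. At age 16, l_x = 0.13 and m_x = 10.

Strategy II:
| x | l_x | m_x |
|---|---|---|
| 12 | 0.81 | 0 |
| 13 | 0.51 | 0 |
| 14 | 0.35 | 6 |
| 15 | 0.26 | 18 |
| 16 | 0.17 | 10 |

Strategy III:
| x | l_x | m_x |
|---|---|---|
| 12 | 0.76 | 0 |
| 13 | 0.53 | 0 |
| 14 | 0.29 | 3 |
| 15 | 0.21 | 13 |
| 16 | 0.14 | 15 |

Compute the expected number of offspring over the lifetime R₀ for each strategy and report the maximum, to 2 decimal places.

8.48

Strategy I: R₀ = 0.74×0 + 0.38×0 + 0.19×0 + 0.16×10 + 0.13×10 = 2.9000
Strategy II: R₀ = 0.81×0 + 0.51×0 + 0.35×6 + 0.26×18 + 0.17×10 = 8.4800
Strategy III: R₀ = 0.76×0 + 0.53×0 + 0.29×3 + 0.21×13 + 0.14×15 = 5.7000
Highest R₀: strategy II with 8.4800.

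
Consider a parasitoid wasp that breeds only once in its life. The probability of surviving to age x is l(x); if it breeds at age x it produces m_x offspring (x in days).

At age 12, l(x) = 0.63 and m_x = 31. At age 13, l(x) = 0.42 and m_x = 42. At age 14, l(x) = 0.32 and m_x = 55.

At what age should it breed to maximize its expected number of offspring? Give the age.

12

Expected offspring if breeding at age x = l(x) × m_x:
  age 12: 0.63 × 31 = 19.530
  age 13: 0.42 × 42 = 17.640
  age 14: 0.32 × 55 = 17.600
Maximum at age 12 (19.530).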